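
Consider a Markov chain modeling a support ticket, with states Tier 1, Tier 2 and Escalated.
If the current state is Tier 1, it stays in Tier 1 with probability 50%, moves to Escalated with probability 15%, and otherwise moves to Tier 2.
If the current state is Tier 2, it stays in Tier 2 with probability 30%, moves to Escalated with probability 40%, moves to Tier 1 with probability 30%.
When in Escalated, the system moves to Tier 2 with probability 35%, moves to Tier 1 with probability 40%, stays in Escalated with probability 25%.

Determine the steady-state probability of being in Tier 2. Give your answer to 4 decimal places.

0.3333

Let the stationary distribution be π with π = πP and π_1 + π_2 + π_3 = 1.
π_1 = 0.5·π_1 + 0.3·π_2 + 0.4·π_3
π_2 = 0.35·π_1 + 0.3·π_2 + 0.35·π_3
Solving with the normalization constraint gives π = (0.4074, 0.3333, 0.2593).
So the stationary probability of Tier 2 is 0.3333.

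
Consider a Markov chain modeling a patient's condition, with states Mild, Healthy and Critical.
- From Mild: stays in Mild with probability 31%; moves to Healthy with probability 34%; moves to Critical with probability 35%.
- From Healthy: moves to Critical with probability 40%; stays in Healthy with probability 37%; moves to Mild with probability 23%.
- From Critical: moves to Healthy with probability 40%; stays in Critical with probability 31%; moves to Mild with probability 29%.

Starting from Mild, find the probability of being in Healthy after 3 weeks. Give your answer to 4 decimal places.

0.3723

Propagate the distribution vector 3 weeks from Mild.
After 0 weeks: (1.0000, 0.0000, 0.0000)
After 1 week: (0.3100, 0.3400, 0.3500)
After 2 weeks: (0.2758, 0.3712, 0.3530)
After 3 weeks: (0.2732, 0.3723, 0.3544)
P(in Healthy after 3 weeks) = 0.3723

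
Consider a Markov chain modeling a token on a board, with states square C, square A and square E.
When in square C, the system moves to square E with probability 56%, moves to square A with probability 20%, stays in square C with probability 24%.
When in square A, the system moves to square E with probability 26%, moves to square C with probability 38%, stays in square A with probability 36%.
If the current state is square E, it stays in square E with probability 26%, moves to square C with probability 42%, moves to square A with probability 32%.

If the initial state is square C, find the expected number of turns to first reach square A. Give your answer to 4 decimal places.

Let t(s) be the expected number of turns to first reach square A from state s, with t(square A) = 0. Conditioning on the first turn:
t(square C) = 1 + 0.24·t(square C) + 0.56·t(square E)
t(square E) = 1 + 0.42·t(square C) + 0.26·t(square E)
Solving: t(square C) = 3.9731, t(square E) = 3.6064.
Expected turns from square C to square A: 3.9731.

3.9731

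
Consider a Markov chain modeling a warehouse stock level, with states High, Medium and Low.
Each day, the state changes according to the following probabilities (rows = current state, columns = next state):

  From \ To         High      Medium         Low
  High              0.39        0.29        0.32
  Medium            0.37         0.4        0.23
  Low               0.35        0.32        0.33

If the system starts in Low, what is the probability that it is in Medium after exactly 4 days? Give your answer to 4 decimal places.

Propagate the distribution vector 4 days from Low.
After 0 days: (0.0000, 0.0000, 1.0000)
After 1 day: (0.3500, 0.3200, 0.3300)
After 2 days: (0.3704, 0.3351, 0.2945)
After 3 days: (0.3715, 0.3357, 0.2928)
After 4 days: (0.3716, 0.3357, 0.2927)
P(in Medium after 4 days) = 0.3357

0.3357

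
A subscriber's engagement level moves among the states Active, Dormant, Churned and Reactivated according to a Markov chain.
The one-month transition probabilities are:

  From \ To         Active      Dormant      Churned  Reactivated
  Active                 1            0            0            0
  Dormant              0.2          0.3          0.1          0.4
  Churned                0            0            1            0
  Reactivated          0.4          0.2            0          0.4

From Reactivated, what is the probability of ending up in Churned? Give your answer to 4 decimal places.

Let h(s) be the probability of absorption at Churned starting from transient state s. Then h(Churned) = 1 and h(Active) = 0. By first-step analysis:
h(Dormant) = 0.2·0 + 0.3·h(Dormant) + 0.1·1 + 0.4·h(Reactivated)
h(Reactivated) = 0.4·0 + 0.2·h(Dormant) + 0.4·h(Reactivated)
Solving: h(Dormant) = 0.1765, h(Reactivated) = 0.0588.
Starting from Reactivated, the probability is 0.0588.

0.0588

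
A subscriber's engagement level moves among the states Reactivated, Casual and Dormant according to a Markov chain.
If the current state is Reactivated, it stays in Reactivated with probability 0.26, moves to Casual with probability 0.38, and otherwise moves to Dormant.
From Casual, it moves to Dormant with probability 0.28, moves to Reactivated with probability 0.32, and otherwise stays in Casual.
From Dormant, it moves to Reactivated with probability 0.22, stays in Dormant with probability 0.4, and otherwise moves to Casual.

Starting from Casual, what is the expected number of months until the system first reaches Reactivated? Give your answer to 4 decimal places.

3.4700

Let t(s) be the expected number of months to first reach Reactivated from state s, with t(Reactivated) = 0. Conditioning on the first month:
t(Casual) = 1 + 0.4·t(Casual) + 0.28·t(Dormant)
t(Dormant) = 1 + 0.38·t(Casual) + 0.4·t(Dormant)
Solving: t(Casual) = 3.4700, t(Dormant) = 3.8644.
Expected months from Casual to Reactivated: 3.4700.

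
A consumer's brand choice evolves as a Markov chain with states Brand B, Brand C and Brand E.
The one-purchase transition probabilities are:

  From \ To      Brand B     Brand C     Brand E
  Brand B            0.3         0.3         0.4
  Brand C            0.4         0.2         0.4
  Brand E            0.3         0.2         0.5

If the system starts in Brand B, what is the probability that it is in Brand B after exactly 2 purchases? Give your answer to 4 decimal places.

0.3300

Sum over the intermediate state after 1 purchase:
P = P(Brand B→Brand B)·P(Brand B→Brand B) + P(Brand B→Brand C)·P(Brand C→Brand B) + P(Brand B→Brand E)·P(Brand E→Brand B)
  = 0.3×0.3 + 0.3×0.4 + 0.4×0.3
  = 0.0900 + 0.1200 + 0.1200 = 0.3300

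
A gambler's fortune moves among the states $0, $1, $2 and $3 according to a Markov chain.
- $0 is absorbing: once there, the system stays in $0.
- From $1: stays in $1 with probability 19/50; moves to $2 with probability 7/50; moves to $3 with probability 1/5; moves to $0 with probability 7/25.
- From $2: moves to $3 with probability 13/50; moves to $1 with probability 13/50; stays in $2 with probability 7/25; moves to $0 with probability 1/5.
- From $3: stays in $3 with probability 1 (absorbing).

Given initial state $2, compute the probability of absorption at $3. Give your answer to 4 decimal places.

Let h(s) be the probability of absorption at $3 starting from transient state s. Then h($3) = 1 and h($0) = 0. By first-step analysis:
h($1) = 0.28·0 + 0.38·h($1) + 0.14·h($2) + 0.2·1
h($2) = 0.2·0 + 0.26·h($1) + 0.28·h($2) + 0.26·1
Solving: h($1) = 0.4400, h($2) = 0.5200.
Starting from $2, the probability is 0.5200.

0.5200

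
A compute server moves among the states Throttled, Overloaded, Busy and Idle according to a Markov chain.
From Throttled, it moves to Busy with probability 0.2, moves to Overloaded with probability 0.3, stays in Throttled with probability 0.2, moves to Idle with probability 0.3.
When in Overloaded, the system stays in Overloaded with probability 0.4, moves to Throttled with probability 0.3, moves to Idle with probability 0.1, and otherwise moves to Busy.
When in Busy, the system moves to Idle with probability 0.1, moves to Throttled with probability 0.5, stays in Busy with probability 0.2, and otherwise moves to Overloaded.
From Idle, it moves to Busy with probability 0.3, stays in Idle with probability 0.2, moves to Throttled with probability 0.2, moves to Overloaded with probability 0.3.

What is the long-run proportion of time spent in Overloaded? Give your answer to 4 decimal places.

0.3091

Let the stationary distribution be π with π = πP and π_1 + π_2 + π_3 + π_4 = 1.
π_1 = 0.2·π_1 + 0.3·π_2 + 0.5·π_3 + 0.2·π_4
π_2 = 0.3·π_1 + 0.4·π_2 + 0.2·π_3 + 0.3·π_4
π_3 = 0.2·π_1 + 0.2·π_2 + 0.2·π_3 + 0.3·π_4
Solving with the normalization constraint gives π = (0.2962, 0.3091, 0.2177, 0.1769).
So the stationary probability of Overloaded is 0.3091.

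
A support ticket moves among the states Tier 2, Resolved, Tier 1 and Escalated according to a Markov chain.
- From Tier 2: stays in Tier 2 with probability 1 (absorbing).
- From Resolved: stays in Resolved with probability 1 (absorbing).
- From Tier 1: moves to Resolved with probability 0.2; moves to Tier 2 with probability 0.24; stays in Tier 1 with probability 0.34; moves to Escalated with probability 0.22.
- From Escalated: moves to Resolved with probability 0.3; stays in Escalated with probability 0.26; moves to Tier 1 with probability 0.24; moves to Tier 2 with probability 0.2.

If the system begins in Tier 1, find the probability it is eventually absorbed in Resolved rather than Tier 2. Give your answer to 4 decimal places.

0.4913

Let h(s) be the probability of absorption at Resolved starting from transient state s. Then h(Resolved) = 1 and h(Tier 2) = 0. By first-step analysis:
h(Tier 1) = 0.24·0 + 0.2·1 + 0.34·h(Tier 1) + 0.22·h(Escalated)
h(Escalated) = 0.2·0 + 0.3·1 + 0.24·h(Tier 1) + 0.26·h(Escalated)
Solving: h(Tier 1) = 0.4913, h(Escalated) = 0.5647.
Starting from Tier 1, the probability is 0.4913.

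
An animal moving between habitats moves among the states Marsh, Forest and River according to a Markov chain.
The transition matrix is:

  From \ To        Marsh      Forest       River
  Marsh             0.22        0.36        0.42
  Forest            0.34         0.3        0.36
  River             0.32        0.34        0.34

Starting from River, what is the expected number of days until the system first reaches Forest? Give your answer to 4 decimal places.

Let t(s) be the expected number of days to first reach Forest from state s, with t(Forest) = 0. Conditioning on the first day:
t(Marsh) = 1 + 0.22·t(Marsh) + 0.42·t(River)
t(River) = 1 + 0.32·t(Marsh) + 0.34·t(River)
Solving: t(Marsh) = 2.8391, t(River) = 2.8917.
Expected days from River to Forest: 2.8917.

2.8917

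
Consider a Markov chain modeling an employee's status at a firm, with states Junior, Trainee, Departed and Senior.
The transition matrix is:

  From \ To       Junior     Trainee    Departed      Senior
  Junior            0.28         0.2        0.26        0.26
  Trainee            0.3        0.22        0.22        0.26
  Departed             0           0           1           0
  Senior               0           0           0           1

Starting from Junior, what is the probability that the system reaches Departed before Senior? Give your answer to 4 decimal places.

0.4920

Let h(s) be the probability of absorption at Departed starting from transient state s. Then h(Departed) = 1 and h(Senior) = 0. By first-step analysis:
h(Junior) = 0.28·h(Junior) + 0.2·h(Trainee) + 0.26·1 + 0.26·0
h(Trainee) = 0.3·h(Junior) + 0.22·h(Trainee) + 0.22·1 + 0.26·0
Solving: h(Junior) = 0.4920, h(Trainee) = 0.4713.
Starting from Junior, the probability is 0.4920.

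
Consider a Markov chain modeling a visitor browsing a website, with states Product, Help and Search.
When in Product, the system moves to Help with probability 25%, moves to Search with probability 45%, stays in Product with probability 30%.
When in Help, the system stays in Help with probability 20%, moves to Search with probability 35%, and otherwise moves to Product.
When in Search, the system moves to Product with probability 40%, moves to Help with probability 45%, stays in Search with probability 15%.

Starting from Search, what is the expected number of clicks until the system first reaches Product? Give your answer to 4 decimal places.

2.3923

Let t(s) be the expected number of clicks to first reach Product from state s, with t(Product) = 0. Conditioning on the first click:
t(Help) = 1 + 0.2·t(Help) + 0.35·t(Search)
t(Search) = 1 + 0.45·t(Help) + 0.15·t(Search)
Solving: t(Help) = 2.2967, t(Search) = 2.3923.
Expected clicks from Search to Product: 2.3923.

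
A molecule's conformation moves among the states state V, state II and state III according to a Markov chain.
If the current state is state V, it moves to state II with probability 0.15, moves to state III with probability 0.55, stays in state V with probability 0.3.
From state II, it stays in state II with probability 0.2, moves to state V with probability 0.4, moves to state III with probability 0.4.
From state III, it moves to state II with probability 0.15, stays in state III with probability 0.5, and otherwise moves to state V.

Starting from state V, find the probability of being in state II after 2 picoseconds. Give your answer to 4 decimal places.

0.1575

Sum over the intermediate state after 1 picosecond:
P = P(state V→state V)·P(state V→state II) + P(state V→state II)·P(state II→state II) + P(state V→state III)·P(state III→state II)
  = 0.3×0.15 + 0.15×0.2 + 0.55×0.15
  = 0.0450 + 0.0300 + 0.0825 = 0.1575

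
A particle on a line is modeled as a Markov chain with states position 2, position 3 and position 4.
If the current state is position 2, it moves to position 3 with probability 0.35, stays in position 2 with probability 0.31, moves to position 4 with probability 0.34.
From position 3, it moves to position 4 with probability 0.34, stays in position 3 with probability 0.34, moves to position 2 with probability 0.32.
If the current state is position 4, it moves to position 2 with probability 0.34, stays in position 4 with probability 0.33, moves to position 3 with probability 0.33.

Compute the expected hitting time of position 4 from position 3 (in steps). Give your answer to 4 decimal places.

2.9412

Let t(s) be the expected number of steps to first reach position 4 from state s, with t(position 4) = 0. Conditioning on the first step:
t(position 2) = 1 + 0.31·t(position 2) + 0.35·t(position 3)
t(position 3) = 1 + 0.32·t(position 2) + 0.34·t(position 3)
Solving: t(position 2) = 2.9412, t(position 3) = 2.9412.
Expected steps from position 3 to position 4: 2.9412.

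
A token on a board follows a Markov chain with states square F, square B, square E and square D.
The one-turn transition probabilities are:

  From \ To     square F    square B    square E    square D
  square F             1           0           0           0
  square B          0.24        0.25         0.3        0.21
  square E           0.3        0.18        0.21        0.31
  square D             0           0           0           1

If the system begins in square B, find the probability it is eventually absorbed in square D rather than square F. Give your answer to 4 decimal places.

0.4808

Let h(s) be the probability of absorption at square D starting from transient state s. Then h(square D) = 1 and h(square F) = 0. By first-step analysis:
h(square B) = 0.24·0 + 0.25·h(square B) + 0.3·h(square E) + 0.21·1
h(square E) = 0.3·0 + 0.18·h(square B) + 0.21·h(square E) + 0.31·1
Solving: h(square B) = 0.4808, h(square E) = 0.5019.
Starting from square B, the probability is 0.4808.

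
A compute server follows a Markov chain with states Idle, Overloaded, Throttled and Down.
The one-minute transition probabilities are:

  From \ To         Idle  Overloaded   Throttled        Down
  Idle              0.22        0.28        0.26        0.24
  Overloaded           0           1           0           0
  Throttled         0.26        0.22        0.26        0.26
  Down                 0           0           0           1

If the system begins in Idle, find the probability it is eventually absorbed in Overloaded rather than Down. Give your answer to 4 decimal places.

Let h(s) be the probability of absorption at Overloaded starting from transient state s. Then h(Overloaded) = 1 and h(Down) = 0. By first-step analysis:
h(Idle) = 0.22·h(Idle) + 0.28·1 + 0.26·h(Throttled) + 0.24·0
h(Throttled) = 0.26·h(Idle) + 0.22·1 + 0.26·h(Throttled) + 0.26·0
Solving: h(Idle) = 0.5188, h(Throttled) = 0.4796.
Starting from Idle, the probability is 0.5188.

0.5188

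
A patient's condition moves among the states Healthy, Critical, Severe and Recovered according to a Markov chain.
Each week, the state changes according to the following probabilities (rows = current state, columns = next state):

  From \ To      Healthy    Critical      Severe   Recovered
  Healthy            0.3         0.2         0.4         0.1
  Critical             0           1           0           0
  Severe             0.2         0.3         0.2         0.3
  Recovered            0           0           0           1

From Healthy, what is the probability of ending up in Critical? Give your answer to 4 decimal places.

0.5833

Let h(s) be the probability of absorption at Critical starting from transient state s. Then h(Critical) = 1 and h(Recovered) = 0. By first-step analysis:
h(Healthy) = 0.3·h(Healthy) + 0.2·1 + 0.4·h(Severe) + 0.1·0
h(Severe) = 0.2·h(Healthy) + 0.3·1 + 0.2·h(Severe) + 0.3·0
Solving: h(Healthy) = 0.5833, h(Severe) = 0.5208.
Starting from Healthy, the probability is 0.5833.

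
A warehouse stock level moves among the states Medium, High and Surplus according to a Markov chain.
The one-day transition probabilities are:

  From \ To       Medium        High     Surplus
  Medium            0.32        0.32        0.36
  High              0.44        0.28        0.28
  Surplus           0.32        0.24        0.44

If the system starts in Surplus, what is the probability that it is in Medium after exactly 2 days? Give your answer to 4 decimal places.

0.3488

Sum over the intermediate state after 1 day:
P = P(Surplus→Medium)·P(Medium→Medium) + P(Surplus→High)·P(High→Medium) + P(Surplus→Surplus)·P(Surplus→Medium)
  = 0.32×0.32 + 0.24×0.44 + 0.44×0.32
  = 0.1024 + 0.1056 + 0.1408 = 0.3488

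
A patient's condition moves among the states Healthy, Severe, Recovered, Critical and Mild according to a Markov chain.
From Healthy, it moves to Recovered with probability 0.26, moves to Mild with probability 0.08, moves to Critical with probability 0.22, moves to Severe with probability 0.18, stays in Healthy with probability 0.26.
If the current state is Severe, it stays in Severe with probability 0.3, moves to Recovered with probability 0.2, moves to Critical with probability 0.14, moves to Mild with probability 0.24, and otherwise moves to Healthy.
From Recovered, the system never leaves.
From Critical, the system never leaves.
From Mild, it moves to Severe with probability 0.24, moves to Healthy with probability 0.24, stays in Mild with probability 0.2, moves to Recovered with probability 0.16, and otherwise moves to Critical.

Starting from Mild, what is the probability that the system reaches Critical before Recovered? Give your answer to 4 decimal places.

Let h(s) be the probability of absorption at Critical starting from transient state s. Then h(Critical) = 1 and h(Recovered) = 0. By first-step analysis:
h(Healthy) = 0.26·h(Healthy) + 0.18·h(Severe) + 0.26·0 + 0.22·1 + 0.08·h(Mild)
h(Severe) = 0.12·h(Healthy) + 0.3·h(Severe) + 0.2·0 + 0.14·1 + 0.24·h(Mild)
h(Mild) = 0.24·h(Healthy) + 0.24·h(Severe) + 0.16·0 + 0.16·1 + 0.2·h(Mild)
Solving: h(Healthy) = 0.4545, h(Severe) = 0.4383, h(Mild) = 0.4678.
Starting from Mild, the probability is 0.4678.

0.4678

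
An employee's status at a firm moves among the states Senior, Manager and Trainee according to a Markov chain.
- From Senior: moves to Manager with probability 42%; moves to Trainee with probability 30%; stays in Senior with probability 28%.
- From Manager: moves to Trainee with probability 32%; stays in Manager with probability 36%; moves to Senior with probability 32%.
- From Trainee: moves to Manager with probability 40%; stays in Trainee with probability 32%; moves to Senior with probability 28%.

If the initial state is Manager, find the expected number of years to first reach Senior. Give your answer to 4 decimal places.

3.2552

Let t(s) be the expected number of years to first reach Senior from state s, with t(Senior) = 0. Conditioning on the first year:
t(Manager) = 1 + 0.36·t(Manager) + 0.32·t(Trainee)
t(Trainee) = 1 + 0.4·t(Manager) + 0.32·t(Trainee)
Solving: t(Manager) = 3.2552, t(Trainee) = 3.3854.
Expected years from Manager to Senior: 3.2552.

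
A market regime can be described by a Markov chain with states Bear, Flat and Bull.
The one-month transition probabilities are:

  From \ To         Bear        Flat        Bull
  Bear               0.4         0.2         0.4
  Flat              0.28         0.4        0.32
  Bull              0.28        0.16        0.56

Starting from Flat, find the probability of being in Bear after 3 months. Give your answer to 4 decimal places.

Propagate the distribution vector 3 months from Flat.
After 0 months: (0.0000, 1.0000, 0.0000)
After 1 month: (0.2800, 0.4000, 0.3200)
After 2 months: (0.3136, 0.2672, 0.4192)
After 3 months: (0.3176, 0.2367, 0.4457)
P(in Bear after 3 months) = 0.3176

0.3176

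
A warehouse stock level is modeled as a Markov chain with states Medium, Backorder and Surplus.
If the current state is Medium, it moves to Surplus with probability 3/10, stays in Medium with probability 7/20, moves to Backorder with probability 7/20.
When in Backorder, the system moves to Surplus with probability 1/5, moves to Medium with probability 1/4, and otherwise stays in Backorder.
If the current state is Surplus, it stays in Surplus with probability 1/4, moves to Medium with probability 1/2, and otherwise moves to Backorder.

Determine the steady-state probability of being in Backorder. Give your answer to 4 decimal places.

0.4066

Let the stationary distribution be π with π = πP and π_1 + π_2 + π_3 = 1.
π_1 = 0.35·π_1 + 0.25·π_2 + 0.5·π_3
π_2 = 0.35·π_1 + 0.55·π_2 + 0.25·π_3
Solving with the normalization constraint gives π = (0.3464, 0.4066, 0.2470).
So the stationary probability of Backorder is 0.4066.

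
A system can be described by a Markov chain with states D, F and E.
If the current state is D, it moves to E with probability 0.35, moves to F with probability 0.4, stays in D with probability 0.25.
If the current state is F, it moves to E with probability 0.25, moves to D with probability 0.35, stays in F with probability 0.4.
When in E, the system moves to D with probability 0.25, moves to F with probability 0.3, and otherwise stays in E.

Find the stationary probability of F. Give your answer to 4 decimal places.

0.3652

Let the stationary distribution be π with π = πP and π_1 + π_2 + π_3 = 1.
π_1 = 0.25·π_1 + 0.35·π_2 + 0.25·π_3
π_2 = 0.4·π_1 + 0.4·π_2 + 0.3·π_3
Solving with the normalization constraint gives π = (0.2865, 0.3652, 0.3483).
So the stationary probability of F is 0.3652.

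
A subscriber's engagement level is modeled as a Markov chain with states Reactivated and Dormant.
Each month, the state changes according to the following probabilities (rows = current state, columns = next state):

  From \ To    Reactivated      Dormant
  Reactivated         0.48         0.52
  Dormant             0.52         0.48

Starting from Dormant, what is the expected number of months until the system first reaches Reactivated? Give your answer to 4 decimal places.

Let t(s) be the expected number of months to first reach Reactivated from state s, with t(Reactivated) = 0. Conditioning on the first month:
t(Dormant) = 1 + 0.48·t(Dormant)
Solving: t(Dormant) = 1.9231.
Expected months from Dormant to Reactivated: 1.9231.

1.9231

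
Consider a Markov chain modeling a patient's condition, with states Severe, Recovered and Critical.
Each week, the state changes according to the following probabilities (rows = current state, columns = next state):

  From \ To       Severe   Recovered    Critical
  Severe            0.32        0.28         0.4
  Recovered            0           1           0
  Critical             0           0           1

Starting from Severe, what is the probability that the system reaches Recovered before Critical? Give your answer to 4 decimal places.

Let h(s) be the probability of absorption at Recovered starting from transient state s. Then h(Recovered) = 1 and h(Critical) = 0. By first-step analysis:
h(Severe) = 0.32·h(Severe) + 0.28·1 + 0.4·0
Solving: h(Severe) = 0.4118.
Starting from Severe, the probability is 0.4118.

0.4118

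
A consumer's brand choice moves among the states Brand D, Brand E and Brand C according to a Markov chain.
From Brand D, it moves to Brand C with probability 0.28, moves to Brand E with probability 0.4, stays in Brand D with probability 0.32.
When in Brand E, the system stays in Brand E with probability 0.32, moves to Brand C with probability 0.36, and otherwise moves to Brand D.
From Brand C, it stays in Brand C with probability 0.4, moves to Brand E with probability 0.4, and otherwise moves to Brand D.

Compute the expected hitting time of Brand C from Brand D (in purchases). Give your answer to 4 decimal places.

Let t(s) be the expected number of purchases to first reach Brand C from state s, with t(Brand C) = 0. Conditioning on the first purchase:
t(Brand D) = 1 + 0.32·t(Brand D) + 0.4·t(Brand E)
t(Brand E) = 1 + 0.32·t(Brand D) + 0.32·t(Brand E)
Solving: t(Brand D) = 3.2297, t(Brand E) = 2.9904.
Expected purchases from Brand D to Brand C: 3.2297.

3.2297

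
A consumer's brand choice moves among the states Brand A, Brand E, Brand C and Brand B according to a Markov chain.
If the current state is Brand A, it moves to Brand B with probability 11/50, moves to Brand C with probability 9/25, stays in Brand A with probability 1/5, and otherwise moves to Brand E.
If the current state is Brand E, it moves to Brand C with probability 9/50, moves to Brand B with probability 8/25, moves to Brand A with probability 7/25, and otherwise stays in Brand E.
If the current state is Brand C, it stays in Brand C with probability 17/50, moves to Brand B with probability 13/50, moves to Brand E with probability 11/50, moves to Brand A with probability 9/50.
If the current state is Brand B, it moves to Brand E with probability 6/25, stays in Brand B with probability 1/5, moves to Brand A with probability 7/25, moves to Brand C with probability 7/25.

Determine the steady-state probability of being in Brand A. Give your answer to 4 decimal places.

Let the stationary distribution be π with π = πP and π_1 + π_2 + π_3 + π_4 = 1.
π_1 = 0.2·π_1 + 0.28·π_2 + 0.18·π_3 + 0.28·π_4
π_2 = 0.22·π_1 + 0.22·π_2 + 0.22·π_3 + 0.24·π_4
π_3 = 0.36·π_1 + 0.18·π_2 + 0.34·π_3 + 0.28·π_4
Solving with the normalization constraint gives π = (0.2321, 0.2250, 0.2937, 0.2493).
So the stationary probability of Brand A is 0.2321.

0.2321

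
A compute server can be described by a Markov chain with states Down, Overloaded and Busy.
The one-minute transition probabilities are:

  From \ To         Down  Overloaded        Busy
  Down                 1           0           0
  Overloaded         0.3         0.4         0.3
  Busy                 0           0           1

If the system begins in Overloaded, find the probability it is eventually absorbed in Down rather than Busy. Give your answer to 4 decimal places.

Let h(s) be the probability of absorption at Down starting from transient state s. Then h(Down) = 1 and h(Busy) = 0. By first-step analysis:
h(Overloaded) = 0.3·1 + 0.4·h(Overloaded) + 0.3·0
Solving: h(Overloaded) = 0.5000.
Starting from Overloaded, the probability is 0.5000.

0.5000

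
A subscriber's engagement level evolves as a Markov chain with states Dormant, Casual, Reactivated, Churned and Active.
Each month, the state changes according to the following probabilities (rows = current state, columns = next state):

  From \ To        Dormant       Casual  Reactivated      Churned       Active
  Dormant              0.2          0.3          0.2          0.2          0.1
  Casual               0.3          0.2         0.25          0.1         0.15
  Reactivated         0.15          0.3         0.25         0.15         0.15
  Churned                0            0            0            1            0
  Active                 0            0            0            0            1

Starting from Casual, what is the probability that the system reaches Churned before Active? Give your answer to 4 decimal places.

Let h(s) be the probability of absorption at Churned starting from transient state s. Then h(Churned) = 1 and h(Active) = 0. By first-step analysis:
h(Dormant) = 0.2·h(Dormant) + 0.3·h(Casual) + 0.2·h(Reactivated) + 0.2·1 + 0.1·0
h(Casual) = 0.3·h(Dormant) + 0.2·h(Casual) + 0.25·h(Reactivated) + 0.1·1 + 0.15·0
h(Reactivated) = 0.15·h(Dormant) + 0.3·h(Casual) + 0.25·h(Reactivated) + 0.15·1 + 0.15·0
Solving: h(Dormant) = 0.5639, h(Casual) = 0.4962, h(Reactivated) = 0.5113.
Starting from Casual, the probability is 0.4962.

0.4962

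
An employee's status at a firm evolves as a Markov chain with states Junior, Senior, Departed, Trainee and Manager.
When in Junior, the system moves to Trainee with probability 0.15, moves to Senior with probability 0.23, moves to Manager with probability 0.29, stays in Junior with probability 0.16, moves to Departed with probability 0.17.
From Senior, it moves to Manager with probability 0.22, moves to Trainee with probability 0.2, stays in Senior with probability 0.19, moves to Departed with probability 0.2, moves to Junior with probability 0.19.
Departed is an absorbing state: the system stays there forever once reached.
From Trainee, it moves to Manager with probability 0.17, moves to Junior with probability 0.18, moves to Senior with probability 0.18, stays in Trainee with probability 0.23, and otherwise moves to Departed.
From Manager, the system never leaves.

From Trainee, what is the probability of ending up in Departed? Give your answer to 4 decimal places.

Let h(s) be the probability of absorption at Departed starting from transient state s. Then h(Departed) = 1 and h(Manager) = 0. By first-step analysis:
h(Junior) = 0.16·h(Junior) + 0.23·h(Senior) + 0.17·1 + 0.15·h(Trainee) + 0.29·0
h(Senior) = 0.19·h(Junior) + 0.19·h(Senior) + 0.2·1 + 0.2·h(Trainee) + 0.22·0
h(Trainee) = 0.18·h(Junior) + 0.18·h(Senior) + 0.24·1 + 0.23·h(Trainee) + 0.17·0
Solving: h(Junior) = 0.4260, h(Senior) = 0.4758, h(Trainee) = 0.5225.
Starting from Trainee, the probability is 0.5225.

0.5225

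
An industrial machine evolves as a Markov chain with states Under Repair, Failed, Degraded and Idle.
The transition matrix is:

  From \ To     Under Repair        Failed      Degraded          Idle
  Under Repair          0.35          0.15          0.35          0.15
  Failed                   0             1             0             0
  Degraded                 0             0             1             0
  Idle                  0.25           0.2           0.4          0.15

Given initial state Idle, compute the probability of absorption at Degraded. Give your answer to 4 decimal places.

Let h(s) be the probability of absorption at Degraded starting from transient state s. Then h(Degraded) = 1 and h(Failed) = 0. By first-step analysis:
h(Under Repair) = 0.35·h(Under Repair) + 0.15·0 + 0.35·1 + 0.15·h(Idle)
h(Idle) = 0.25·h(Under Repair) + 0.2·0 + 0.4·1 + 0.15·h(Idle)
Solving: h(Under Repair) = 0.6942, h(Idle) = 0.6748.
Starting from Idle, the probability is 0.6748.

0.6748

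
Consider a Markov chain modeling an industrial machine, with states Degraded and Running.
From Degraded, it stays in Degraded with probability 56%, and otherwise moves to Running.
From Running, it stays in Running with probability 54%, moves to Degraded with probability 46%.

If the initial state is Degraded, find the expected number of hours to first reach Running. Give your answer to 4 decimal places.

2.2727

Let t(s) be the expected number of hours to first reach Running from state s, with t(Running) = 0. Conditioning on the first hour:
t(Degraded) = 1 + 0.56·t(Degraded)
Solving: t(Degraded) = 2.2727.
Expected hours from Degraded to Running: 2.2727.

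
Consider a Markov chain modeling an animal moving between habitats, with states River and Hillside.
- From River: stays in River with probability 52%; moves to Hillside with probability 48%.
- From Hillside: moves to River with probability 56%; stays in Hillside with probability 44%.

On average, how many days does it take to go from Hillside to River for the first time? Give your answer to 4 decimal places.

Let t(s) be the expected number of days to first reach River from state s, with t(River) = 0. Conditioning on the first day:
t(Hillside) = 1 + 0.44·t(Hillside)
Solving: t(Hillside) = 1.7857.
Expected days from Hillside to River: 1.7857.

1.7857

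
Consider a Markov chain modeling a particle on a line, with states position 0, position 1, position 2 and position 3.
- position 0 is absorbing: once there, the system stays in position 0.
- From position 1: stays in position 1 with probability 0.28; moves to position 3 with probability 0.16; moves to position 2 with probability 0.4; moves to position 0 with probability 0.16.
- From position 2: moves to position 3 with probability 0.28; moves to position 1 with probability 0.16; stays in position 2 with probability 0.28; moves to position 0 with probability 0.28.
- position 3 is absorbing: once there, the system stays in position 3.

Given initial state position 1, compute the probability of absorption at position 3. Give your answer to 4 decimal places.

Let h(s) be the probability of absorption at position 3 starting from transient state s. Then h(position 3) = 1 and h(position 0) = 0. By first-step analysis:
h(position 1) = 0.16·0 + 0.28·h(position 1) + 0.4·h(position 2) + 0.16·1
h(position 2) = 0.28·0 + 0.16·h(position 1) + 0.28·h(position 2) + 0.28·1
Solving: h(position 1) = 0.5000, h(position 2) = 0.5000.
Starting from position 1, the probability is 0.5000.

0.5000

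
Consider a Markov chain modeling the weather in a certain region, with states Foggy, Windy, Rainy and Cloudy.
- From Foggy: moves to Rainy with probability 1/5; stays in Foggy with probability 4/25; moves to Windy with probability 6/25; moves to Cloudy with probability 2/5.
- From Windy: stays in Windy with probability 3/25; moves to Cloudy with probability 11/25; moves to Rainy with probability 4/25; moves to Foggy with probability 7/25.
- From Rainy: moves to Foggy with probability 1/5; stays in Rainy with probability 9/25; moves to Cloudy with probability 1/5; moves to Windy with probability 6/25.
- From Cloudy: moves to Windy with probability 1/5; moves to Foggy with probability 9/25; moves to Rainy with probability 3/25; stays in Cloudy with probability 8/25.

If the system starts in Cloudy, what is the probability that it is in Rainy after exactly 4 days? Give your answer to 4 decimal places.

Propagate the distribution vector 4 days from Cloudy.
After 0 days: (0.0000, 0.0000, 0.0000, 1.0000)
After 1 day: (0.3600, 0.2000, 0.1200, 0.3200)
After 2 days: (0.2528, 0.2032, 0.1856, 0.3584)
After 3 days: (0.2635, 0.2013, 0.1929, 0.3423)
After 4 days: (0.2603, 0.2022, 0.1954, 0.3421)
P(in Rainy after 4 days) = 0.1954

0.1954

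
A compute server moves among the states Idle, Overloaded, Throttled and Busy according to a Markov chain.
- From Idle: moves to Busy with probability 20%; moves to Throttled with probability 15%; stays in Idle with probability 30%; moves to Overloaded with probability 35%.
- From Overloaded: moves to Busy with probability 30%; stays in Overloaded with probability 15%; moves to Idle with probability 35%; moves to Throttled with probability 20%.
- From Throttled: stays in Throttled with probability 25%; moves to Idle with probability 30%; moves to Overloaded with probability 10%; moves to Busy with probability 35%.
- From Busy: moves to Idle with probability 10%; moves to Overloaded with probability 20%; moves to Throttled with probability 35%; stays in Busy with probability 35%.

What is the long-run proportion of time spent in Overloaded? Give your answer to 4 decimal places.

Let the stationary distribution be π with π = πP and π_1 + π_2 + π_3 + π_4 = 1.
π_1 = 0.3·π_1 + 0.35·π_2 + 0.3·π_3 + 0.1·π_4
π_2 = 0.35·π_1 + 0.15·π_2 + 0.1·π_3 + 0.2·π_4
π_3 = 0.15·π_1 + 0.2·π_2 + 0.25·π_3 + 0.35·π_4
Solving with the normalization constraint gives π = (0.2497, 0.2028, 0.2451, 0.3024).
So the stationary probability of Overloaded is 0.2028.

0.2028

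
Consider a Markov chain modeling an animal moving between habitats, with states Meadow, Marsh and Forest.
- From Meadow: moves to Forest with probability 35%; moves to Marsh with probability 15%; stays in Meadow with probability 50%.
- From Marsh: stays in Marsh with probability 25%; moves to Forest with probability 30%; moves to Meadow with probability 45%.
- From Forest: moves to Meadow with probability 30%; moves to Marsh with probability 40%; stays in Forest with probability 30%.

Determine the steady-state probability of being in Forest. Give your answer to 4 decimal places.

0.3211

Let the stationary distribution be π with π = πP and π_1 + π_2 + π_3 = 1.
π_1 = 0.5·π_1 + 0.45·π_2 + 0.3·π_3
π_2 = 0.15·π_1 + 0.25·π_2 + 0.4·π_3
Solving with the normalization constraint gives π = (0.4230, 0.2559, 0.3211).
So the stationary probability of Forest is 0.3211.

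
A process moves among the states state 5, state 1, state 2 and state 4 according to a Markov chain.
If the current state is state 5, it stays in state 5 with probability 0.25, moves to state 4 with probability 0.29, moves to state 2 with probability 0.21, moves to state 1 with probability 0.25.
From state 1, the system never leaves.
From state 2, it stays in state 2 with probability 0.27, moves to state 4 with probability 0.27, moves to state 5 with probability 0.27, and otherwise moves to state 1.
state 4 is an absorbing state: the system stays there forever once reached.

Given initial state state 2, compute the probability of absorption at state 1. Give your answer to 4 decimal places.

Let h(s) be the probability of absorption at state 1 starting from transient state s. Then h(state 1) = 1 and h(state 4) = 0. By first-step analysis:
h(state 5) = 0.25·h(state 5) + 0.25·1 + 0.21·h(state 2) + 0.29·0
h(state 2) = 0.27·h(state 5) + 0.19·1 + 0.27·h(state 2) + 0.27·0
Solving: h(state 5) = 0.4531, h(state 2) = 0.4279.
Starting from state 2, the probability is 0.4279.

0.4279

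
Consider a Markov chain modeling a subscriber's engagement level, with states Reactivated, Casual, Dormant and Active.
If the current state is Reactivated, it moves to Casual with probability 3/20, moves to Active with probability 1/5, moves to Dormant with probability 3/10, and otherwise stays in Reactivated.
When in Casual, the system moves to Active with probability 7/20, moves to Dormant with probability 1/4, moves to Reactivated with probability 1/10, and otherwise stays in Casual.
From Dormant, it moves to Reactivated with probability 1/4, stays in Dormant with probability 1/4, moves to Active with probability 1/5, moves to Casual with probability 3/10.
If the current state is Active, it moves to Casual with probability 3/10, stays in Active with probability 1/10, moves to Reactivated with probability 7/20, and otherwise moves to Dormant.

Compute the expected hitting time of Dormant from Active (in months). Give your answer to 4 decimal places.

Let t(s) be the expected number of months to first reach Dormant from state s, with t(Dormant) = 0. Conditioning on the first month:
t(Reactivated) = 1 + 0.35·t(Reactivated) + 0.15·t(Casual) + 0.2·t(Active)
t(Casual) = 1 + 0.1·t(Reactivated) + 0.3·t(Casual) + 0.35·t(Active)
t(Active) = 1 + 0.35·t(Reactivated) + 0.3·t(Casual) + 0.1·t(Active)
Solving: t(Reactivated) = 3.5872, t(Casual) = 3.8329, t(Active) = 3.7838.
Expected months from Active to Dormant: 3.7838.

3.7838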